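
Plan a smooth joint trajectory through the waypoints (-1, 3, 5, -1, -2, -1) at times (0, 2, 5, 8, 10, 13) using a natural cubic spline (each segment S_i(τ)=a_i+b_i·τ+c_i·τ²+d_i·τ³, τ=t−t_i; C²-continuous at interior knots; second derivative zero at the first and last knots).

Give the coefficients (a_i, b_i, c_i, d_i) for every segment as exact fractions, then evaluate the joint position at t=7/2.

  seg 0: a=-1 b=1714/813 c=0 d=-22/813
  seg 1: a=3 b=1450/813 c=-44/271 d=-512/7317
  seg 2: a=5 b=-878/813 c=-644/813 d=1184/7317
  seg 3: a=-1 b=-1190/813 c=180/271 d=-593/6504
  seg 4: a=-2 b=161/1626 c=127/1084 d=-127/9756
S(7/2) = 1375/271

Δ: Δ0=2, Δ1=2/3, Δ2=-2, Δ3=-1/2, Δ4=1/3
row 1: diag=10, rhs=-8; c'=3/10, d'=-4/5
row 2: denom=12−3·3/10=111/10; d'=(-16−3·-4/5)/(111/10)=-136/111
row 3: denom=10−3·10/37=340/37; d'=(9−3·-136/111)/(340/37)=469/340
row 4: denom=10−2·37/170=813/85; d'=(5−2·469/340)/(813/85)=127/542
back: M4=127/542
back: M3=469/340−37/170·127/542=360/271
back: M2=-136/111−10/37·360/271=-1288/813
back: M1=-4/5−3/10·-1288/813=-88/271
M: M0=0, M1=-88/271, M2=-1288/813, M3=360/271, M4=127/542, M5=0
seg 0: a=-1, c=M0/2=0, d=(M1−M0)/(6·2)=-22/813, b=Δ0−h0·(2M0+M1)/6=1714/813
seg 1: a=3, c=M1/2=-44/271, d=(M2−M1)/(6·3)=-512/7317, b=Δ1−h1·(2M1+M2)/6=1450/813
seg 2: a=5, c=M2/2=-644/813, d=(M3−M2)/(6·3)=1184/7317, b=Δ2−h2·(2M2+M3)/6=-878/813
seg 3: a=-1, c=M3/2=180/271, d=(M4−M3)/(6·2)=-593/6504, b=Δ3−h3·(2M3+M4)/6=-1190/813
seg 4: a=-2, c=M4/2=127/1084, d=(M5−M4)/(6·3)=-127/9756, b=Δ4−h4·(2M4+M5)/6=161/1626
t_q=7/2 → seg 1, τ=3/2; S=3+1450/813·τ+-44/271·τ²+-512/7317·τ³=1375/271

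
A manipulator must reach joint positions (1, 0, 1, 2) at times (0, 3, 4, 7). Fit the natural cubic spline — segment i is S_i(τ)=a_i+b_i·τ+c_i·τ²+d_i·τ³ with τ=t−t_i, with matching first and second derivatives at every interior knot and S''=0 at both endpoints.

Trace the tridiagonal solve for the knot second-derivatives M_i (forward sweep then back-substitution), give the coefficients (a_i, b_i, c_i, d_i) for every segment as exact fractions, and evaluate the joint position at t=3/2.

Δ: Δ0=-1/3, Δ1=1, Δ2=1/3
row 1: diag=8, rhs=8; c'=1/8, d'=1
row 2: denom=8−1·1/8=63/8; d'=(-4−1·1)/(63/8)=-40/63
back: M2=-40/63
back: M1=1−1/8·-40/63=68/63
M: M0=0, M1=68/63, M2=-40/63, M3=0
seg 0: a=1, c=M0/2=0, d=(M1−M0)/(6·3)=34/567, b=Δ0−h0·(2M0+M1)/6=-55/63
seg 1: a=0, c=M1/2=34/63, d=(M2−M1)/(6·1)=-2/7, b=Δ1−h1·(2M1+M2)/6=47/63
seg 2: a=1, c=M2/2=-20/63, d=(M3−M2)/(6·3)=20/567, b=Δ2−h2·(2M2+M3)/6=61/63
t_q=3/2 → seg 0, τ=3/2; S=1+-55/63·τ+0·τ²+34/567·τ³=-3/28

  seg 0: a=1 b=-55/63 c=0 d=34/567
  seg 1: a=0 b=47/63 c=34/63 d=-2/7
  seg 2: a=1 b=61/63 c=-20/63 d=20/567
S(3/2) = -3/28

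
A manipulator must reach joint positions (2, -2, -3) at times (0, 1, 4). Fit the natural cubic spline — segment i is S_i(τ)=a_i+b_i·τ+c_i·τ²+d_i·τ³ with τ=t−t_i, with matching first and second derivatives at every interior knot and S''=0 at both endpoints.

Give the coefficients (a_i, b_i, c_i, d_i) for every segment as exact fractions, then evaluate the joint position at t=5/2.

Δ: Δ0=-4, Δ1=-1/3
row 1: diag=8, rhs=22; c'=3/8, d'=11/4
back: M1=11/4
M: M0=0, M1=11/4, M2=0
seg 0: a=2, c=M0/2=0, d=(M1−M0)/(6·1)=11/24, b=Δ0−h0·(2M0+M1)/6=-107/24
seg 1: a=-2, c=M1/2=11/8, d=(M2−M1)/(6·3)=-11/72, b=Δ1−h1·(2M1+M2)/6=-37/12
t_q=5/2 → seg 1, τ=3/2; S=-2+-37/12·τ+11/8·τ²+-11/72·τ³=-259/64

  seg 0: a=2 b=-107/24 c=0 d=11/24
  seg 1: a=-2 b=-37/12 c=11/8 d=-11/72
S(5/2) = -259/64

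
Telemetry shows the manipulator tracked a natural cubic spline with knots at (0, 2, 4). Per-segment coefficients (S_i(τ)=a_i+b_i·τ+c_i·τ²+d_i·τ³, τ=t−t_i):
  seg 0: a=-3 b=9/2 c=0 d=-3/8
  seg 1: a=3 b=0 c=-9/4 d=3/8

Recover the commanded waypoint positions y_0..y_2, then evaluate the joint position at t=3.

y_0 = S_0(0) = a_0 = -3
y_1 = S_1(0) = a_1 = 3
y_2 = S_1(2) = -3
t_q=3 is in segment 1 (τ=1); S_1(τ)=9/8

y_0=-3 y_1=3 y_2=-3
S(3) = 9/8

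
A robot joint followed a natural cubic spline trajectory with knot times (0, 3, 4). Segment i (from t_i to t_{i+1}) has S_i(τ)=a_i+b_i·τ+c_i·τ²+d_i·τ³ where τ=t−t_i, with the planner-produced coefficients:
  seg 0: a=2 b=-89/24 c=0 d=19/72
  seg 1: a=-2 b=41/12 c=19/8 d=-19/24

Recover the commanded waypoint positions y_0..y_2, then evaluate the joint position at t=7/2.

y_0=2 y_1=-2 y_2=3
S(7/2) = 13/64

y_0 = S_0(0) = a_0 = 2
y_1 = S_1(0) = a_1 = -2
y_2 = S_1(1) = 3
t_q=7/2 is in segment 1 (τ=1/2); S_1(τ)=13/64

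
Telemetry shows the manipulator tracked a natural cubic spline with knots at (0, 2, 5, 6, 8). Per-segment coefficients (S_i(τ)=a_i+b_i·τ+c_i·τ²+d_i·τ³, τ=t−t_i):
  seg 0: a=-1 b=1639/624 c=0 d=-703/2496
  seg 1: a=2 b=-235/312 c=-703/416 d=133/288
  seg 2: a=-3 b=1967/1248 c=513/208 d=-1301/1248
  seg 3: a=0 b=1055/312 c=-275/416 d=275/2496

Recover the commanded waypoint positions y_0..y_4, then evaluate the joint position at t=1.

y_0=-1 y_1=2 y_2=-3 y_3=0 y_4=5
S(1) = 1119/832

y_0 = S_0(0) = a_0 = -1
y_1 = S_1(0) = a_1 = 2
y_2 = S_2(0) = a_2 = -3
y_3 = S_3(0) = a_3 = 0
y_4 = S_3(2) = 5
t_q=1 is in segment 0 (τ=1); S_0(τ)=1119/832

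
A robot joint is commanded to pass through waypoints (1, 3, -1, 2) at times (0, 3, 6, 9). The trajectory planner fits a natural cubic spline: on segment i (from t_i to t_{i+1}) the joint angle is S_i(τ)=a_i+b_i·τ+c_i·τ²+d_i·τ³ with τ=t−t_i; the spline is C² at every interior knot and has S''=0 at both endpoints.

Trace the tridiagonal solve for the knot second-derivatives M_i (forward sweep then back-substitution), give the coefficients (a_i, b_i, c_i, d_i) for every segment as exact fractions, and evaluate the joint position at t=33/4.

Δ: Δ0=2/3, Δ1=-4/3, Δ2=1
row 1: diag=12, rhs=-12; c'=1/4, d'=-1
row 2: denom=12−3·1/4=45/4; d'=(14−3·-1)/(45/4)=68/45
back: M2=68/45
back: M1=-1−1/4·68/45=-62/45
M: M0=0, M1=-62/45, M2=68/45, M3=0
seg 0: a=1, c=M0/2=0, d=(M1−M0)/(6·3)=-31/405, b=Δ0−h0·(2M0+M1)/6=61/45
seg 1: a=3, c=M1/2=-31/45, d=(M2−M1)/(6·3)=13/81, b=Δ1−h1·(2M1+M2)/6=-32/45
seg 2: a=-1, c=M2/2=34/45, d=(M3−M2)/(6·3)=-34/405, b=Δ2−h2·(2M2+M3)/6=-23/45
t_q=33/4 → seg 2, τ=9/4; S=-1+-23/45·τ+34/45·τ²+-34/405·τ³=23/32

  seg 0: a=1 b=61/45 c=0 d=-31/405
  seg 1: a=3 b=-32/45 c=-31/45 d=13/81
  seg 2: a=-1 b=-23/45 c=34/45 d=-34/405
S(33/4) = 23/32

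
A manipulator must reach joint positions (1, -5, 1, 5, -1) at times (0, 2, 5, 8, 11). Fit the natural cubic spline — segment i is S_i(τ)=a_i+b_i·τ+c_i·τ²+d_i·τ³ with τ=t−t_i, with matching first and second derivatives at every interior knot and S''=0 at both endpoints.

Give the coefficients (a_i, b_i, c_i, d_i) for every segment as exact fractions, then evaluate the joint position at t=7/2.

Δ: Δ0=-3, Δ1=2, Δ2=4/3, Δ3=-2
row 1: diag=10, rhs=30; c'=3/10, d'=3
row 2: denom=12−3·3/10=111/10; d'=(-4−3·3)/(111/10)=-130/111
row 3: denom=12−3·10/37=414/37; d'=(-20−3·-130/111)/(414/37)=-305/207
back: M3=-305/207
back: M2=-130/111−10/37·-305/207=-160/207
back: M1=3−3/10·-160/207=223/69
M: M0=0, M1=223/69, M2=-160/207, M3=-305/207, M4=0
seg 0: a=1, c=M0/2=0, d=(M1−M0)/(6·2)=223/828, b=Δ0−h0·(2M0+M1)/6=-844/207
seg 1: a=-5, c=M1/2=223/138, d=(M2−M1)/(6·3)=-829/3726, b=Δ1−h1·(2M1+M2)/6=-175/207
seg 2: a=1, c=M2/2=-80/207, d=(M3−M2)/(6·3)=-145/3726, b=Δ2−h2·(2M2+M3)/6=1177/414
seg 3: a=5, c=M3/2=-305/414, d=(M4−M3)/(6·3)=305/3726, b=Δ3−h3·(2M3+M4)/6=-109/207
t_q=7/2 → seg 1, τ=3/2; S=-5+-175/207·τ+223/138·τ²+-829/3726·τ³=-1245/368

  seg 0: a=1 b=-844/207 c=0 d=223/828
  seg 1: a=-5 b=-175/207 c=223/138 d=-829/3726
  seg 2: a=1 b=1177/414 c=-80/207 d=-145/3726
  seg 3: a=5 b=-109/207 c=-305/414 d=305/3726
S(7/2) = -1245/368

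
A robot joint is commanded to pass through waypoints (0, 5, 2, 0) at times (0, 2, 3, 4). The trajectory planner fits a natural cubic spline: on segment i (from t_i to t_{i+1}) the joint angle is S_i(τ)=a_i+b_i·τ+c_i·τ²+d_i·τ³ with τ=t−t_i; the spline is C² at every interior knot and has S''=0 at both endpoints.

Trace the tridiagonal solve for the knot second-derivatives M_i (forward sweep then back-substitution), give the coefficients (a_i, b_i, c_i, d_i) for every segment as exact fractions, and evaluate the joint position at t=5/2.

  seg 0: a=0 b=9/2 c=0 d=-1/2
  seg 1: a=5 b=-3/2 c=-3 d=3/2
  seg 2: a=2 b=-3 c=3/2 d=-1/2
S(5/2) = 59/16

Δ: Δ0=5/2, Δ1=-3, Δ2=-2
row 1: diag=6, rhs=-33; c'=1/6, d'=-11/2
row 2: denom=4−1·1/6=23/6; d'=(6−1·-11/2)/(23/6)=3
back: M2=3
back: M1=-11/2−1/6·3=-6
M: M0=0, M1=-6, M2=3, M3=0
seg 0: a=0, c=M0/2=0, d=(M1−M0)/(6·2)=-1/2, b=Δ0−h0·(2M0+M1)/6=9/2
seg 1: a=5, c=M1/2=-3, d=(M2−M1)/(6·1)=3/2, b=Δ1−h1·(2M1+M2)/6=-3/2
seg 2: a=2, c=M2/2=3/2, d=(M3−M2)/(6·1)=-1/2, b=Δ2−h2·(2M2+M3)/6=-3
t_q=5/2 → seg 1, τ=1/2; S=5+-3/2·τ+-3·τ²+3/2·τ³=59/16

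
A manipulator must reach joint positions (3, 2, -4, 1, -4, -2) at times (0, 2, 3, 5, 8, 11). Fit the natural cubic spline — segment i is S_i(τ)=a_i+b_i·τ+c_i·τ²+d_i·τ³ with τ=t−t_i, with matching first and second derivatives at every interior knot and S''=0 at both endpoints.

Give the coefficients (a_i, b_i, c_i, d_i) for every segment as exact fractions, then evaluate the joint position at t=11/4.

Δ: Δ0=-1/2, Δ1=-6, Δ2=5/2, Δ3=-5/3, Δ4=2/3
row 1: diag=6, rhs=-33; c'=1/6, d'=-11/2
row 2: denom=6−1·1/6=35/6; d'=(51−1·-11/2)/(35/6)=339/35
row 3: denom=10−2·12/35=326/35; d'=(-25−2·339/35)/(326/35)=-1553/326
row 4: denom=12−3·105/326=3597/326; d'=(14−3·-1553/326)/(3597/326)=9223/3597
back: M4=9223/3597
back: M3=-1553/326−105/326·9223/3597=-6702/1199
back: M2=339/35−12/35·-6702/1199=13911/1199
back: M1=-11/2−1/6·13911/1199=-8913/1199
M: M0=0, M1=-8913/1199, M2=13911/1199, M3=-6702/1199, M4=9223/3597, M5=0
seg 0: a=3, c=M0/2=0, d=(M1−M0)/(6·2)=-2971/4796, b=Δ0−h0·(2M0+M1)/6=4743/2398
seg 1: a=2, c=M1/2=-8913/2398, d=(M2−M1)/(6·1)=3804/1199, b=Δ1−h1·(2M1+M2)/6=-13083/2398
seg 2: a=-4, c=M2/2=13911/2398, d=(M3−M2)/(6·2)=-6871/4796, b=Δ2−h2·(2M2+M3)/6=-735/218
seg 3: a=1, c=M3/2=-3351/1199, d=(M4−M3)/(6·3)=29329/64746, b=Δ3−h3·(2M3+M4)/6=6333/2398
seg 4: a=-4, c=M4/2=9223/7194, d=(M5−M4)/(6·3)=-9223/64746, b=Δ4−h4·(2M4+M5)/6=-2275/1199
t_q=11/4 → seg 1, τ=3/4; S=2+-13083/2398·τ+-8913/2398·τ²+3804/1199·τ³=-109123/38368

  seg 0: a=3 b=4743/2398 c=0 d=-2971/4796
  seg 1: a=2 b=-13083/2398 c=-8913/2398 d=3804/1199
  seg 2: a=-4 b=-735/218 c=13911/2398 d=-6871/4796
  seg 3: a=1 b=6333/2398 c=-3351/1199 d=29329/64746
  seg 4: a=-4 b=-2275/1199 c=9223/7194 d=-9223/64746
S(11/4) = -109123/38368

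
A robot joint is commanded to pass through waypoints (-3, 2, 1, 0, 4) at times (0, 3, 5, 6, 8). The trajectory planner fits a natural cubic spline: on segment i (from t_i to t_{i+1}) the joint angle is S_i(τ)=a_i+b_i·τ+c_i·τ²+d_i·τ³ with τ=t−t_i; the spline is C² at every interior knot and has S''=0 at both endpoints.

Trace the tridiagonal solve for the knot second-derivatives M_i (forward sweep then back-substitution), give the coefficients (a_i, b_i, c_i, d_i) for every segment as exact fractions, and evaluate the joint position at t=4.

Δ: Δ0=5/3, Δ1=-1/2, Δ2=-1, Δ3=2
row 1: diag=10, rhs=-13; c'=1/5, d'=-13/10
row 2: denom=6−2·1/5=28/5; d'=(-3−2·-13/10)/(28/5)=-1/14
row 3: denom=6−1·5/28=163/28; d'=(18−1·-1/14)/(163/28)=506/163
back: M3=506/163
back: M2=-1/14−5/28·506/163=-102/163
back: M1=-13/10−1/5·-102/163=-383/326
M: M0=0, M1=-383/326, M2=-102/163, M3=506/163, M4=0
seg 0: a=-3, c=M0/2=0, d=(M1−M0)/(6·3)=-383/5868, b=Δ0−h0·(2M0+M1)/6=4409/1956
seg 1: a=2, c=M1/2=-383/652, d=(M2−M1)/(6·2)=179/3912, b=Δ1−h1·(2M1+M2)/6=481/978
seg 2: a=1, c=M2/2=-51/163, d=(M3−M2)/(6·1)=304/489, b=Δ2−h2·(2M2+M3)/6=-640/489
seg 3: a=0, c=M3/2=253/163, d=(M4−M3)/(6·2)=-253/978, b=Δ3−h3·(2M3+M4)/6=-34/489
t_q=4 → seg 1, τ=1; S=2+481/978·τ+-383/652·τ²+179/3912·τ³=2543/1304

  seg 0: a=-3 b=4409/1956 c=0 d=-383/5868
  seg 1: a=2 b=481/978 c=-383/652 d=179/3912
  seg 2: a=1 b=-640/489 c=-51/163 d=304/489
  seg 3: a=0 b=-34/489 c=253/163 d=-253/978
S(4) = 2543/1304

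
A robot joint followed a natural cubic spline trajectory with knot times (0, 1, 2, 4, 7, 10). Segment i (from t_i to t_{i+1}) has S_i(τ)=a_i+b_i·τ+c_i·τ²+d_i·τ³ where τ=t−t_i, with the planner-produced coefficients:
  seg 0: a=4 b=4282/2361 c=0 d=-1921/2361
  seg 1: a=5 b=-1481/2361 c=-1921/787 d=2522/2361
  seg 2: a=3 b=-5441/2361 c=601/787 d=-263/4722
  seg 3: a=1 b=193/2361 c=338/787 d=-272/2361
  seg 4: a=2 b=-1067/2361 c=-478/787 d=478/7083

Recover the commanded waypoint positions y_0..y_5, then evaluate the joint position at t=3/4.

y_0=4 y_1=5 y_2=3 y_3=1 y_4=2 y_5=-3
S(3/4) = 252695/50368

y_0 = S_0(0) = a_0 = 4
y_1 = S_1(0) = a_1 = 5
y_2 = S_2(0) = a_2 = 3
y_3 = S_3(0) = a_3 = 1
y_4 = S_4(0) = a_4 = 2
y_5 = S_4(3) = -3
t_q=3/4 is in segment 0 (τ=3/4); S_0(τ)=252695/50368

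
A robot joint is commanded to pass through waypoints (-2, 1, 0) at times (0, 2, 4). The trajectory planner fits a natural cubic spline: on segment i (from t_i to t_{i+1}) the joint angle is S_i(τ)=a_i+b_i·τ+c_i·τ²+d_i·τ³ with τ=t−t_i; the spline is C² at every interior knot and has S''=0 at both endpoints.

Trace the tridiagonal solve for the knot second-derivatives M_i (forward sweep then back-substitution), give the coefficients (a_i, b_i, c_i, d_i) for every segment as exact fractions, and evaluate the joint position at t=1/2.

  seg 0: a=-2 b=2 c=0 d=-1/8
  seg 1: a=1 b=1/2 c=-3/4 d=1/8
S(1/2) = -65/64

Δ: Δ0=3/2, Δ1=-1/2
row 1: diag=8, rhs=-12; c'=1/4, d'=-3/2
back: M1=-3/2
M: M0=0, M1=-3/2, M2=0
seg 0: a=-2, c=M0/2=0, d=(M1−M0)/(6·2)=-1/8, b=Δ0−h0·(2M0+M1)/6=2
seg 1: a=1, c=M1/2=-3/4, d=(M2−M1)/(6·2)=1/8, b=Δ1−h1·(2M1+M2)/6=1/2
t_q=1/2 → seg 0, τ=1/2; S=-2+2·τ+0·τ²+-1/8·τ³=-65/64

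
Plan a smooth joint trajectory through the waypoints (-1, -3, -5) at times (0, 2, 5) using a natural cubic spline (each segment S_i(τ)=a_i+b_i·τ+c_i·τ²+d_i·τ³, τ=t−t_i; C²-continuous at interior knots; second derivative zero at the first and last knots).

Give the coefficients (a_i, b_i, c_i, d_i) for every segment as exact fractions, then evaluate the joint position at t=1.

  seg 0: a=-1 b=-16/15 c=0 d=1/60
  seg 1: a=-3 b=-13/15 c=1/10 d=-1/90
S(1) = -41/20

Δ: Δ0=-1, Δ1=-2/3
row 1: diag=10, rhs=2; c'=3/10, d'=1/5
back: M1=1/5
M: M0=0, M1=1/5, M2=0
seg 0: a=-1, c=M0/2=0, d=(M1−M0)/(6·2)=1/60, b=Δ0−h0·(2M0+M1)/6=-16/15
seg 1: a=-3, c=M1/2=1/10, d=(M2−M1)/(6·3)=-1/90, b=Δ1−h1·(2M1+M2)/6=-13/15
t_q=1 → seg 0, τ=1; S=-1+-16/15·τ+0·τ²+1/60·τ³=-41/20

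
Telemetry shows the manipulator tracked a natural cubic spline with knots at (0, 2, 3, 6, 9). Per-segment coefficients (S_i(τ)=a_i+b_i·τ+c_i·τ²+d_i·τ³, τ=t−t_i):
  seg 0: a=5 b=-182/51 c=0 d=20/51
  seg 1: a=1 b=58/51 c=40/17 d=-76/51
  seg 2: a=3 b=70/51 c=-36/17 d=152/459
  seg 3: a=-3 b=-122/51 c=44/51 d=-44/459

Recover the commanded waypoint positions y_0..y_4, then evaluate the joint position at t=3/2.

y_0=5 y_1=1 y_2=3 y_3=-3 y_4=-5
S(3/2) = 33/34

y_0 = S_0(0) = a_0 = 5
y_1 = S_1(0) = a_1 = 1
y_2 = S_2(0) = a_2 = 3
y_3 = S_3(0) = a_3 = -3
y_4 = S_3(3) = -5
t_q=3/2 is in segment 0 (τ=3/2); S_0(τ)=33/34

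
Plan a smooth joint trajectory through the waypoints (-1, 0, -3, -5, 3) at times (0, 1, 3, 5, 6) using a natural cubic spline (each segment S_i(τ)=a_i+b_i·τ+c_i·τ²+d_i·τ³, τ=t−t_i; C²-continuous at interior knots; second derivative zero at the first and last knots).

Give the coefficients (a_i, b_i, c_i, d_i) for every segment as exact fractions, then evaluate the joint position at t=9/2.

  seg 0: a=-1 b=4/3 c=0 d=-1/3
  seg 1: a=0 b=1/3 c=-1 d=1/24
  seg 2: a=-3 b=-19/6 c=-3/4 d=11/12
  seg 3: a=-5 b=29/6 c=19/4 d=-19/12
S(9/2) = -203/32

Δ: Δ0=1, Δ1=-3/2, Δ2=-1, Δ3=8
row 1: diag=6, rhs=-15; c'=1/3, d'=-5/2
row 2: denom=8−2·1/3=22/3; d'=(3−2·-5/2)/(22/3)=12/11
row 3: denom=6−2·3/11=60/11; d'=(54−2·12/11)/(60/11)=19/2
back: M3=19/2
back: M2=12/11−3/11·19/2=-3/2
back: M1=-5/2−1/3·-3/2=-2
M: M0=0, M1=-2, M2=-3/2, M3=19/2, M4=0
seg 0: a=-1, c=M0/2=0, d=(M1−M0)/(6·1)=-1/3, b=Δ0−h0·(2M0+M1)/6=4/3
seg 1: a=0, c=M1/2=-1, d=(M2−M1)/(6·2)=1/24, b=Δ1−h1·(2M1+M2)/6=1/3
seg 2: a=-3, c=M2/2=-3/4, d=(M3−M2)/(6·2)=11/12, b=Δ2−h2·(2M2+M3)/6=-19/6
seg 3: a=-5, c=M3/2=19/4, d=(M4−M3)/(6·1)=-19/12, b=Δ3−h3·(2M3+M4)/6=29/6
t_q=9/2 → seg 2, τ=3/2; S=-3+-19/6·τ+-3/4·τ²+11/12·τ³=-203/32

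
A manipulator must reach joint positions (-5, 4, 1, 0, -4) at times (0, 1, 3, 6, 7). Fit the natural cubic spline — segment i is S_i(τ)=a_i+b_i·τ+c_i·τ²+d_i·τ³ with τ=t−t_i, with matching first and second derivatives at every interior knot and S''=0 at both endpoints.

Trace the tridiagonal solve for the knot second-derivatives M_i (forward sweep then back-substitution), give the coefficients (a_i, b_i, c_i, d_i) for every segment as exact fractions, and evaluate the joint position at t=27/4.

  seg 0: a=-5 b=25993/2364 c=0 d=-4717/2364
  seg 1: a=4 b=5921/1182 c=-4717/788 d=6457/4728
  seg 2: a=1 b=-1505/591 c=435/197 d=-869/1773
  seg 3: a=0 b=-1496/591 c=-434/197 d=434/591
S(27/4) = -17827/6304

Δ: Δ0=9, Δ1=-3/2, Δ2=-1/3, Δ3=-4
row 1: diag=6, rhs=-63; c'=1/3, d'=-21/2
row 2: denom=10−2·1/3=28/3; d'=(7−2·-21/2)/(28/3)=3
row 3: denom=8−3·9/28=197/28; d'=(-22−3·3)/(197/28)=-868/197
back: M3=-868/197
back: M2=3−9/28·-868/197=870/197
back: M1=-21/2−1/3·870/197=-4717/394
M: M0=0, M1=-4717/394, M2=870/197, M3=-868/197, M4=0
seg 0: a=-5, c=M0/2=0, d=(M1−M0)/(6·1)=-4717/2364, b=Δ0−h0·(2M0+M1)/6=25993/2364
seg 1: a=4, c=M1/2=-4717/788, d=(M2−M1)/(6·2)=6457/4728, b=Δ1−h1·(2M1+M2)/6=5921/1182
seg 2: a=1, c=M2/2=435/197, d=(M3−M2)/(6·3)=-869/1773, b=Δ2−h2·(2M2+M3)/6=-1505/591
seg 3: a=0, c=M3/2=-434/197, d=(M4−M3)/(6·1)=434/591, b=Δ3−h3·(2M3+M4)/6=-1496/591
t_q=27/4 → seg 3, τ=3/4; S=0+-1496/591·τ+-434/197·τ²+434/591·τ³=-17827/6304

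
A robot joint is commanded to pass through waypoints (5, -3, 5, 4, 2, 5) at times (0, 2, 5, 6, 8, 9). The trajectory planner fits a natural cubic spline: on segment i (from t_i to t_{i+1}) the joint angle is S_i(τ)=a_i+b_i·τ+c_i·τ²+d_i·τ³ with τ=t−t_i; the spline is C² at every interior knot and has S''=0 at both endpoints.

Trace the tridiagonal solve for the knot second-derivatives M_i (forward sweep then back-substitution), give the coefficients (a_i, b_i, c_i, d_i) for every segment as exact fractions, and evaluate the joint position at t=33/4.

Δ: Δ0=-4, Δ1=8/3, Δ2=-1, Δ3=-1, Δ4=3
row 1: diag=10, rhs=40; c'=3/10, d'=4
row 2: denom=8−3·3/10=71/10; d'=(-22−3·4)/(71/10)=-340/71
row 3: denom=6−1·10/71=416/71; d'=(0−1·-340/71)/(416/71)=85/104
row 4: denom=6−2·71/208=553/104; d'=(24−2·85/104)/(553/104)=2326/553
back: M4=2326/553
back: M3=85/104−71/208·2326/553=-342/553
back: M2=-340/71−10/71·-342/553=-2600/553
back: M1=4−3/10·-2600/553=2992/553
M: M0=0, M1=2992/553, M2=-2600/553, M3=-342/553, M4=2326/553, M5=0
seg 0: a=5, c=M0/2=0, d=(M1−M0)/(6·2)=748/1659, b=Δ0−h0·(2M0+M1)/6=-9628/1659
seg 1: a=-3, c=M1/2=1496/553, d=(M2−M1)/(6·3)=-932/1659, b=Δ1−h1·(2M1+M2)/6=-652/1659
seg 2: a=5, c=M2/2=-1300/553, d=(M3−M2)/(6·1)=1129/1659, b=Δ2−h2·(2M2+M3)/6=1112/1659
seg 3: a=4, c=M3/2=-171/553, d=(M4−M3)/(6·2)=667/1659, b=Δ3−h3·(2M3+M4)/6=-3301/1659
seg 4: a=2, c=M4/2=1163/553, d=(M5−M4)/(6·1)=-1163/1659, b=Δ4−h4·(2M4+M5)/6=2651/1659
t_q=33/4 → seg 4, τ=1/4; S=2+2651/1659·τ+1163/553·τ²+-1163/1659·τ³=12741/5056

  seg 0: a=5 b=-9628/1659 c=0 d=748/1659
  seg 1: a=-3 b=-652/1659 c=1496/553 d=-932/1659
  seg 2: a=5 b=1112/1659 c=-1300/553 d=1129/1659
  seg 3: a=4 b=-3301/1659 c=-171/553 d=667/1659
  seg 4: a=2 b=2651/1659 c=1163/553 d=-1163/1659
S(33/4) = 12741/5056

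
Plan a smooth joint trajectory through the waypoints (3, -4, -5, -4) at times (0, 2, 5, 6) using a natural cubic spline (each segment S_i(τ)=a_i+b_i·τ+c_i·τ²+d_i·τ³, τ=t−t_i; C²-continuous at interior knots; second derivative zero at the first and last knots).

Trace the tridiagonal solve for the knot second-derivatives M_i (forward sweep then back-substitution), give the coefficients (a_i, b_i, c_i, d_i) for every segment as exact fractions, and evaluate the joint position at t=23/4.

Δ: Δ0=-7/2, Δ1=-1/3, Δ2=1
row 1: diag=10, rhs=19; c'=3/10, d'=19/10
row 2: denom=8−3·3/10=71/10; d'=(8−3·19/10)/(71/10)=23/71
back: M2=23/71
back: M1=19/10−3/10·23/71=128/71
M: M0=0, M1=128/71, M2=23/71, M3=0
seg 0: a=3, c=M0/2=0, d=(M1−M0)/(6·2)=32/213, b=Δ0−h0·(2M0+M1)/6=-1747/426
seg 1: a=-4, c=M1/2=64/71, d=(M2−M1)/(6·3)=-35/426, b=Δ1−h1·(2M1+M2)/6=-979/426
seg 2: a=-5, c=M2/2=23/142, d=(M3−M2)/(6·1)=-23/426, b=Δ2−h2·(2M2+M3)/6=190/213
t_q=23/4 → seg 2, τ=3/4; S=-5+190/213·τ+23/142·τ²+-23/426·τ³=-38739/9088

  seg 0: a=3 b=-1747/426 c=0 d=32/213
  seg 1: a=-4 b=-979/426 c=64/71 d=-35/426
  seg 2: a=-5 b=190/213 c=23/142 d=-23/426
S(23/4) = -38739/9088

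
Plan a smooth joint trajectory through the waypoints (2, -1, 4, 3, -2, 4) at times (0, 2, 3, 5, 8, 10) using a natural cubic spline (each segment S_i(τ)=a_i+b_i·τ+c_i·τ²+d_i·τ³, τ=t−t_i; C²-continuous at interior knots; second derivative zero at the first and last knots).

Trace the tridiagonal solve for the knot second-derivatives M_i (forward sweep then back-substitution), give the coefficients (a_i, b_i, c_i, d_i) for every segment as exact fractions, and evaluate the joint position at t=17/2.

Δ: Δ0=-3/2, Δ1=5, Δ2=-1/2, Δ3=-5/3, Δ4=3
row 1: diag=6, rhs=39; c'=1/6, d'=13/2
row 2: denom=6−1·1/6=35/6; d'=(-33−1·13/2)/(35/6)=-237/35
row 3: denom=10−2·12/35=326/35; d'=(-7−2·-237/35)/(326/35)=229/326
row 4: denom=10−3·105/326=2945/326; d'=(28−3·229/326)/(2945/326)=8441/2945
back: M4=8441/2945
back: M3=229/326−105/326·8441/2945=-130/589
back: M2=-237/35−12/35·-130/589=-19719/2945
back: M1=13/2−1/6·-19719/2945=22429/2945
M: M0=0, M1=22429/2945, M2=-19719/2945, M3=-130/589, M4=8441/2945, M5=0
seg 0: a=2, c=M0/2=0, d=(M1−M0)/(6·2)=22429/35340, b=Δ0−h0·(2M0+M1)/6=-71363/17670
seg 1: a=-1, c=M1/2=22429/5890, d=(M2−M1)/(6·1)=-21074/8835, b=Δ1−h1·(2M1+M2)/6=63211/17670
seg 2: a=4, c=M2/2=-19719/5890, d=(M3−M2)/(6·2)=19069/35340, b=Δ2−h2·(2M2+M3)/6=71341/17670
seg 3: a=3, c=M3/2=-65/589, d=(M4−M3)/(6·3)=9091/53010, b=Δ3−h3·(2M3+M4)/6=-50873/17670
seg 4: a=-2, c=M4/2=8441/5890, d=(M5−M4)/(6·2)=-8441/35340, b=Δ4−h4·(2M4+M5)/6=9623/8835
t_q=17/2 → seg 4, τ=1/2; S=-2+9623/8835·τ+8441/5890·τ²+-8441/35340·τ³=-106207/94240

  seg 0: a=2 b=-71363/17670 c=0 d=22429/35340
  seg 1: a=-1 b=63211/17670 c=22429/5890 d=-21074/8835
  seg 2: a=4 b=71341/17670 c=-19719/5890 d=19069/35340
  seg 3: a=3 b=-50873/17670 c=-65/589 d=9091/53010
  seg 4: a=-2 b=9623/8835 c=8441/5890 d=-8441/35340
S(17/2) = -106207/94240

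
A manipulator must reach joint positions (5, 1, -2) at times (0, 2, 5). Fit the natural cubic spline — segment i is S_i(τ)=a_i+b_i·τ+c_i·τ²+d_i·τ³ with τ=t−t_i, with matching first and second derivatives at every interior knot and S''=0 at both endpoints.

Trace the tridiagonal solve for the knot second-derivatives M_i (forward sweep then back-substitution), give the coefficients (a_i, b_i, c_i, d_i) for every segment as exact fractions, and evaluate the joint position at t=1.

  seg 0: a=5 b=-11/5 c=0 d=1/20
  seg 1: a=1 b=-8/5 c=3/10 d=-1/30
S(1) = 57/20

Δ: Δ0=-2, Δ1=-1
row 1: diag=10, rhs=6; c'=3/10, d'=3/5
back: M1=3/5
M: M0=0, M1=3/5, M2=0
seg 0: a=5, c=M0/2=0, d=(M1−M0)/(6·2)=1/20, b=Δ0−h0·(2M0+M1)/6=-11/5
seg 1: a=1, c=M1/2=3/10, d=(M2−M1)/(6·3)=-1/30, b=Δ1−h1·(2M1+M2)/6=-8/5
t_q=1 → seg 0, τ=1; S=5+-11/5·τ+0·τ²+1/20·τ³=57/20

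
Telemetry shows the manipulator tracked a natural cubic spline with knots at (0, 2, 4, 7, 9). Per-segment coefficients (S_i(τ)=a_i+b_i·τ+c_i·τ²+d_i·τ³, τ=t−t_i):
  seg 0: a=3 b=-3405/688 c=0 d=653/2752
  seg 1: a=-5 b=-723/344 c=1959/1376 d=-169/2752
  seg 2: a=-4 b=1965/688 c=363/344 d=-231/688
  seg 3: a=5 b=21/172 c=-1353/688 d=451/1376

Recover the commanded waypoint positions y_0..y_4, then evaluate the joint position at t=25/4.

y_0=3 y_1=-5 y_2=-4 y_3=5 y_4=0
S(25/4) = 173657/44032

y_0 = S_0(0) = a_0 = 3
y_1 = S_1(0) = a_1 = -5
y_2 = S_2(0) = a_2 = -4
y_3 = S_3(0) = a_3 = 5
y_4 = S_3(2) = 0
t_q=25/4 is in segment 2 (τ=9/4); S_2(τ)=173657/44032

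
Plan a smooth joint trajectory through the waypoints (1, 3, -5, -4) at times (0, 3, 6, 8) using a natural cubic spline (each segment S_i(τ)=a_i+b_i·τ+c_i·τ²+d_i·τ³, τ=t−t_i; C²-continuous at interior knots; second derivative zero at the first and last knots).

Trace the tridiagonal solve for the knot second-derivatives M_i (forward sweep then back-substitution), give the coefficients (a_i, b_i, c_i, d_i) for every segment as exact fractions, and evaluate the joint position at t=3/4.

Δ: Δ0=2/3, Δ1=-8/3, Δ2=1/2
row 1: diag=12, rhs=-20; c'=1/4, d'=-5/3
row 2: denom=10−3·1/4=37/4; d'=(19−3·-5/3)/(37/4)=96/37
back: M2=96/37
back: M1=-5/3−1/4·96/37=-257/111
M: M0=0, M1=-257/111, M2=96/37, M3=0
seg 0: a=1, c=M0/2=0, d=(M1−M0)/(6·3)=-257/1998, b=Δ0−h0·(2M0+M1)/6=135/74
seg 1: a=3, c=M1/2=-257/222, d=(M2−M1)/(6·3)=545/1998, b=Δ1−h1·(2M1+M2)/6=-61/37
seg 2: a=-5, c=M2/2=48/37, d=(M3−M2)/(6·2)=-8/37, b=Δ2−h2·(2M2+M3)/6=-91/74
t_q=3/4 → seg 0, τ=3/4; S=1+135/74·τ+0·τ²+-257/1998·τ³=10959/4736

  seg 0: a=1 b=135/74 c=0 d=-257/1998
  seg 1: a=3 b=-61/37 c=-257/222 d=545/1998
  seg 2: a=-5 b=-91/74 c=48/37 d=-8/37
S(3/4) = 10959/4736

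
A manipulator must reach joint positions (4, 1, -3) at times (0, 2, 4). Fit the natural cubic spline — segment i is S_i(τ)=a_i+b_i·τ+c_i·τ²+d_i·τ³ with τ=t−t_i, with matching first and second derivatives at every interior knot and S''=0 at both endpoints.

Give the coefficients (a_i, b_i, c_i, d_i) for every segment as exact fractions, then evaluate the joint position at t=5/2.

  seg 0: a=4 b=-11/8 c=0 d=-1/32
  seg 1: a=1 b=-7/4 c=-3/16 d=1/32
S(5/2) = 21/256

Δ: Δ0=-3/2, Δ1=-2
row 1: diag=8, rhs=-3; c'=1/4, d'=-3/8
back: M1=-3/8
M: M0=0, M1=-3/8, M2=0
seg 0: a=4, c=M0/2=0, d=(M1−M0)/(6·2)=-1/32, b=Δ0−h0·(2M0+M1)/6=-11/8
seg 1: a=1, c=M1/2=-3/16, d=(M2−M1)/(6·2)=1/32, b=Δ1−h1·(2M1+M2)/6=-7/4
t_q=5/2 → seg 1, τ=1/2; S=1+-7/4·τ+-3/16·τ²+1/32·τ³=21/256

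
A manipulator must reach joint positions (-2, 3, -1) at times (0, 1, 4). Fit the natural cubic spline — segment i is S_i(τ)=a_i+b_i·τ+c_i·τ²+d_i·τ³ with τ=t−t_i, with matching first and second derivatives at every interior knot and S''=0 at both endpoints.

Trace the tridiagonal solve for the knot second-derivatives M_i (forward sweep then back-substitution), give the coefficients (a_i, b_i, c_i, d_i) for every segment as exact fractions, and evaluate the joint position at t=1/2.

  seg 0: a=-2 b=139/24 c=0 d=-19/24
  seg 1: a=3 b=41/12 c=-19/8 d=19/72
S(1/2) = 51/64

Δ: Δ0=5, Δ1=-4/3
row 1: diag=8, rhs=-38; c'=3/8, d'=-19/4
back: M1=-19/4
M: M0=0, M1=-19/4, M2=0
seg 0: a=-2, c=M0/2=0, d=(M1−M0)/(6·1)=-19/24, b=Δ0−h0·(2M0+M1)/6=139/24
seg 1: a=3, c=M1/2=-19/8, d=(M2−M1)/(6·3)=19/72, b=Δ1−h1·(2M1+M2)/6=41/12
t_q=1/2 → seg 0, τ=1/2; S=-2+139/24·τ+0·τ²+-19/24·τ³=51/64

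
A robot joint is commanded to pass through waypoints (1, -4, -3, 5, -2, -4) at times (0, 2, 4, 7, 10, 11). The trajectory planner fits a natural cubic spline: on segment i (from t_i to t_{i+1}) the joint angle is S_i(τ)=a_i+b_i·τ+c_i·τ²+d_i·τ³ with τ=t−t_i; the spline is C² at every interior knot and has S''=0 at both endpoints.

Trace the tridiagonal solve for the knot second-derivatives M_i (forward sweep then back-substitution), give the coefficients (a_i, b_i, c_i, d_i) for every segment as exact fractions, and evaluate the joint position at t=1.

  seg 0: a=1 b=-4658/1509 c=0 d=1771/12072
  seg 1: a=-4 b=-4003/3018 c=1771/2012 d=199/12072
  seg 2: a=-3 b=3610/1509 c=985/1006 d=-893/3018
  seg 3: a=5 b=839/3018 c=-847/503 d=2455/9054
  seg 4: a=-2 b=-3779/1509 c=761/1006 d=-761/3018
S(1) = -7807/4024

Δ: Δ0=-5/2, Δ1=1/2, Δ2=8/3, Δ3=-7/3, Δ4=-2
row 1: diag=8, rhs=18; c'=1/4, d'=9/4
row 2: denom=10−2·1/4=19/2; d'=(13−2·9/4)/(19/2)=17/19
row 3: denom=12−3·6/19=210/19; d'=(-30−3·17/19)/(210/19)=-207/70
row 4: denom=8−3·19/70=503/70; d'=(2−3·-207/70)/(503/70)=761/503
back: M4=761/503
back: M3=-207/70−19/70·761/503=-1694/503
back: M2=17/19−6/19·-1694/503=985/503
back: M1=9/4−1/4·985/503=1771/1006
M: M0=0, M1=1771/1006, M2=985/503, M3=-1694/503, M4=761/503, M5=0
seg 0: a=1, c=M0/2=0, d=(M1−M0)/(6·2)=1771/12072, b=Δ0−h0·(2M0+M1)/6=-4658/1509
seg 1: a=-4, c=M1/2=1771/2012, d=(M2−M1)/(6·2)=199/12072, b=Δ1−h1·(2M1+M2)/6=-4003/3018
seg 2: a=-3, c=M2/2=985/1006, d=(M3−M2)/(6·3)=-893/3018, b=Δ2−h2·(2M2+M3)/6=3610/1509
seg 3: a=5, c=M3/2=-847/503, d=(M4−M3)/(6·3)=2455/9054, b=Δ3−h3·(2M3+M4)/6=839/3018
seg 4: a=-2, c=M4/2=761/1006, d=(M5−M4)/(6·1)=-761/3018, b=Δ4−h4·(2M4+M5)/6=-3779/1509
t_q=1 → seg 0, τ=1; S=1+-4658/1509·τ+0·τ²+1771/12072·τ³=-7807/4024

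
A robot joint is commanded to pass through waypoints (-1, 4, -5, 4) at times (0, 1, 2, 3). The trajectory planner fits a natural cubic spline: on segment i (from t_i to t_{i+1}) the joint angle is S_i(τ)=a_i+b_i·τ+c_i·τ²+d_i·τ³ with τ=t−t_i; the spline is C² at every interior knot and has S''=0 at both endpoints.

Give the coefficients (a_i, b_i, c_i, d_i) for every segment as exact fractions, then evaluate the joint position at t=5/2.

Δ: Δ0=5, Δ1=-9, Δ2=9
row 1: diag=4, rhs=-84; c'=1/4, d'=-21
row 2: denom=4−1·1/4=15/4; d'=(108−1·-21)/(15/4)=172/5
back: M2=172/5
back: M1=-21−1/4·172/5=-148/5
M: M0=0, M1=-148/5, M2=172/5, M3=0
seg 0: a=-1, c=M0/2=0, d=(M1−M0)/(6·1)=-74/15, b=Δ0−h0·(2M0+M1)/6=149/15
seg 1: a=4, c=M1/2=-74/5, d=(M2−M1)/(6·1)=32/3, b=Δ1−h1·(2M1+M2)/6=-73/15
seg 2: a=-5, c=M2/2=86/5, d=(M3−M2)/(6·1)=-86/15, b=Δ2−h2·(2M2+M3)/6=-37/15
t_q=5/2 → seg 2, τ=1/2; S=-5+-37/15·τ+86/5·τ²+-86/15·τ³=-53/20

  seg 0: a=-1 b=149/15 c=0 d=-74/15
  seg 1: a=4 b=-73/15 c=-74/5 d=32/3
  seg 2: a=-5 b=-37/15 c=86/5 d=-86/15
S(5/2) = -53/20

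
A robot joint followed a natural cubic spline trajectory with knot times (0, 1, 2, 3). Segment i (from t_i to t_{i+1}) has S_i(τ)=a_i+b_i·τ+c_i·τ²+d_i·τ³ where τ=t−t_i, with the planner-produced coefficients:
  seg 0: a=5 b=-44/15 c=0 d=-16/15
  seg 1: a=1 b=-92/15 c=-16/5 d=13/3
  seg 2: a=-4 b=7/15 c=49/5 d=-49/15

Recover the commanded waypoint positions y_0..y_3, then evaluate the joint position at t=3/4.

y_0 = S_0(0) = a_0 = 5
y_1 = S_1(0) = a_1 = 1
y_2 = S_2(0) = a_2 = -4
y_3 = S_2(1) = 3
t_q=3/4 is in segment 0 (τ=3/4); S_0(τ)=47/20

y_0=5 y_1=1 y_2=-4 y_3=3
S(3/4) = 47/20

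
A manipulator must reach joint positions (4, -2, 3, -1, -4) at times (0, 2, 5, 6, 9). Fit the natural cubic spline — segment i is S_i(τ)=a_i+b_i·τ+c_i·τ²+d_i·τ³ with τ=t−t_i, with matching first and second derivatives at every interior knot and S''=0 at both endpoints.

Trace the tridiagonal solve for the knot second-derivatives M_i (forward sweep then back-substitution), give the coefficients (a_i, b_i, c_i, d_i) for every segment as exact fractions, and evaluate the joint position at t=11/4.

  seg 0: a=4 b=-1276/279 c=0 d=439/1116
  seg 1: a=-2 b=41/279 c=439/186 d=-3103/5022
  seg 2: a=3 b=-1325/558 c=-893/279 d=293/186
  seg 3: a=-1 b=-1130/279 c=851/558 d=-851/5022
S(11/4) = -3265/3968

Δ: Δ0=-3, Δ1=5/3, Δ2=-4, Δ3=-1
row 1: diag=10, rhs=28; c'=3/10, d'=14/5
row 2: denom=8−3·3/10=71/10; d'=(-34−3·14/5)/(71/10)=-424/71
row 3: denom=8−1·10/71=558/71; d'=(18−1·-424/71)/(558/71)=851/279
back: M3=851/279
back: M2=-424/71−10/71·851/279=-1786/279
back: M1=14/5−3/10·-1786/279=439/93
M: M0=0, M1=439/93, M2=-1786/279, M3=851/279, M4=0
seg 0: a=4, c=M0/2=0, d=(M1−M0)/(6·2)=439/1116, b=Δ0−h0·(2M0+M1)/6=-1276/279
seg 1: a=-2, c=M1/2=439/186, d=(M2−M1)/(6·3)=-3103/5022, b=Δ1−h1·(2M1+M2)/6=41/279
seg 2: a=3, c=M2/2=-893/279, d=(M3−M2)/(6·1)=293/186, b=Δ2−h2·(2M2+M3)/6=-1325/558
seg 3: a=-1, c=M3/2=851/558, d=(M4−M3)/(6·3)=-851/5022, b=Δ3−h3·(2M3+M4)/6=-1130/279
t_q=11/4 → seg 1, τ=3/4; S=-2+41/279·τ+439/186·τ²+-3103/5022·τ³=-3265/3968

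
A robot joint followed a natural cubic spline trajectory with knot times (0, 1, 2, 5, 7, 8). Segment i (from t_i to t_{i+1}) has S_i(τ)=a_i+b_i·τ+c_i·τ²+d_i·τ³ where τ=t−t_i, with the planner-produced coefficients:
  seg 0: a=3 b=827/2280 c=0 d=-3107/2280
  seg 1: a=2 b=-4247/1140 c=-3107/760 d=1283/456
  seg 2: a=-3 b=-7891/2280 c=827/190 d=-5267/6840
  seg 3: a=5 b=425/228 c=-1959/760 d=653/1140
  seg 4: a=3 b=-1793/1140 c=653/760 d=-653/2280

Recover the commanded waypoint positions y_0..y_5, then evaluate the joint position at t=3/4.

y_0 = S_0(0) = a_0 = 3
y_1 = S_1(0) = a_1 = 2
y_2 = S_2(0) = a_2 = -3
y_3 = S_3(0) = a_3 = 5
y_4 = S_4(0) = a_4 = 3
y_5 = S_4(1) = 2
t_q=3/4 is in segment 0 (τ=3/4); S_0(τ)=131189/48640

y_0=3 y_1=2 y_2=-3 y_3=5 y_4=3 y_5=2
S(3/4) = 131189/48640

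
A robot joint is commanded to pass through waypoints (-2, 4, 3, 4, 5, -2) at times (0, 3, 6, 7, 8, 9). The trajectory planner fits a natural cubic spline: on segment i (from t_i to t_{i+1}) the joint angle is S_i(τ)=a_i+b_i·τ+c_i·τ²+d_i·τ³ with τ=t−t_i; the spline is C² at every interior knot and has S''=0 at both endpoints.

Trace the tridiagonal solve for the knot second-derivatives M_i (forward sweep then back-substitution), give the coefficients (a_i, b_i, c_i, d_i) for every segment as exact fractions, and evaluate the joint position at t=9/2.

  seg 0: a=-2 b=3434/1257 c=0 d=-920/11313
  seg 1: a=4 b=674/1257 c=-920/1257 d=1667/11313
  seg 2: a=3 b=155/1257 c=249/419 d=355/1257
  seg 3: a=4 b=2714/1257 c=604/419 d=-3269/1257
  seg 4: a=5 b=-3469/1257 c=-2665/419 d=2665/1257
S(9/2) = 12251/3352

Δ: Δ0=2, Δ1=-1/3, Δ2=1, Δ3=1, Δ4=-7
row 1: diag=12, rhs=-14; c'=1/4, d'=-7/6
row 2: denom=8−3·1/4=29/4; d'=(8−3·-7/6)/(29/4)=46/29
row 3: denom=4−1·4/29=112/29; d'=(0−1·46/29)/(112/29)=-23/56
row 4: denom=4−1·29/112=419/112; d'=(-48−1·-23/56)/(419/112)=-5330/419
back: M4=-5330/419
back: M3=-23/56−29/112·-5330/419=1208/419
back: M2=46/29−4/29·1208/419=498/419
back: M1=-7/6−1/4·498/419=-1840/1257
M: M0=0, M1=-1840/1257, M2=498/419, M3=1208/419, M4=-5330/419, M5=0
seg 0: a=-2, c=M0/2=0, d=(M1−M0)/(6·3)=-920/11313, b=Δ0−h0·(2M0+M1)/6=3434/1257
seg 1: a=4, c=M1/2=-920/1257, d=(M2−M1)/(6·3)=1667/11313, b=Δ1−h1·(2M1+M2)/6=674/1257
seg 2: a=3, c=M2/2=249/419, d=(M3−M2)/(6·1)=355/1257, b=Δ2−h2·(2M2+M3)/6=155/1257
seg 3: a=4, c=M3/2=604/419, d=(M4−M3)/(6·1)=-3269/1257, b=Δ3−h3·(2M3+M4)/6=2714/1257
seg 4: a=5, c=M4/2=-2665/419, d=(M5−M4)/(6·1)=2665/1257, b=Δ4−h4·(2M4+M5)/6=-3469/1257
t_q=9/2 → seg 1, τ=3/2; S=4+674/1257·τ+-920/1257·τ²+1667/11313·τ³=12251/3352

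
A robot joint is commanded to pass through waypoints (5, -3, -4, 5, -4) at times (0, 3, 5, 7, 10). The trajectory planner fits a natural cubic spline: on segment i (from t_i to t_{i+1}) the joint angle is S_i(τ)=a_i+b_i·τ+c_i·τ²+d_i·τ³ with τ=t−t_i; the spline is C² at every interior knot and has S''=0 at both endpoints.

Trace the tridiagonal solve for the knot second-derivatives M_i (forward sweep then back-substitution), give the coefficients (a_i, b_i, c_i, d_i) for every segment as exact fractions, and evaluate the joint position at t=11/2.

  seg 0: a=5 b=-253/90 c=0 d=13/810
  seg 1: a=-3 b=-107/45 c=13/90 d=143/360
  seg 2: a=-4 b=89/30 c=91/36 d=-317/360
  seg 3: a=5 b=113/45 c=-124/45 d=124/405
S(11/2) = -383/192

Δ: Δ0=-8/3, Δ1=-1/2, Δ2=9/2, Δ3=-3
row 1: diag=10, rhs=13; c'=1/5, d'=13/10
row 2: denom=8−2·1/5=38/5; d'=(30−2·13/10)/(38/5)=137/38
row 3: denom=10−2·5/19=180/19; d'=(-45−2·137/38)/(180/19)=-248/45
back: M3=-248/45
back: M2=137/38−5/19·-248/45=91/18
back: M1=13/10−1/5·91/18=13/45
M: M0=0, M1=13/45, M2=91/18, M3=-248/45, M4=0
seg 0: a=5, c=M0/2=0, d=(M1−M0)/(6·3)=13/810, b=Δ0−h0·(2M0+M1)/6=-253/90
seg 1: a=-3, c=M1/2=13/90, d=(M2−M1)/(6·2)=143/360, b=Δ1−h1·(2M1+M2)/6=-107/45
seg 2: a=-4, c=M2/2=91/36, d=(M3−M2)/(6·2)=-317/360, b=Δ2−h2·(2M2+M3)/6=89/30
seg 3: a=5, c=M3/2=-124/45, d=(M4−M3)/(6·3)=124/405, b=Δ3−h3·(2M3+M4)/6=113/45
t_q=11/2 → seg 2, τ=1/2; S=-4+89/30·τ+91/36·τ²+-317/360·τ³=-383/192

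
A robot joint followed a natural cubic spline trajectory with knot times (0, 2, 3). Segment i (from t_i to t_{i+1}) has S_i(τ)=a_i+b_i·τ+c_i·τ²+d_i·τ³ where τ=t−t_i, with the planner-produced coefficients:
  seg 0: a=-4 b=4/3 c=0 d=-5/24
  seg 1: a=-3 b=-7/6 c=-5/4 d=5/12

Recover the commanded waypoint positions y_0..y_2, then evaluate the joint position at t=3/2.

y_0 = S_0(0) = a_0 = -4
y_1 = S_1(0) = a_1 = -3
y_2 = S_1(1) = -5
t_q=3/2 is in segment 0 (τ=3/2); S_0(τ)=-173/64

y_0=-4 y_1=-3 y_2=-5
S(3/2) = -173/64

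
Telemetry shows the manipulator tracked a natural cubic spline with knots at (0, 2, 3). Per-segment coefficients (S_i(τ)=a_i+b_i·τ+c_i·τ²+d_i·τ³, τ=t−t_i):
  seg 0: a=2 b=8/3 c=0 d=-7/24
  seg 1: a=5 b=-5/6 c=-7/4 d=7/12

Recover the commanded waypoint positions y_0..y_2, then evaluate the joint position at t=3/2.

y_0 = S_0(0) = a_0 = 2
y_1 = S_1(0) = a_1 = 5
y_2 = S_1(1) = 3
t_q=3/2 is in segment 0 (τ=3/2); S_0(τ)=321/64

y_0=2 y_1=5 y_2=3
S(3/2) = 321/64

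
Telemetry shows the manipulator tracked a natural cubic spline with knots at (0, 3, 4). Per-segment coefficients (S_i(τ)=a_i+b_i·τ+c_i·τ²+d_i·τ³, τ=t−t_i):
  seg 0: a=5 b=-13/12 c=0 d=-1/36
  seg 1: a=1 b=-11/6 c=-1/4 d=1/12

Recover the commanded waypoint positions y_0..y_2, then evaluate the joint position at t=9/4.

y_0=5 y_1=1 y_2=-1
S(9/4) = 575/256

y_0 = S_0(0) = a_0 = 5
y_1 = S_1(0) = a_1 = 1
y_2 = S_1(1) = -1
t_q=9/4 is in segment 0 (τ=9/4); S_0(τ)=575/256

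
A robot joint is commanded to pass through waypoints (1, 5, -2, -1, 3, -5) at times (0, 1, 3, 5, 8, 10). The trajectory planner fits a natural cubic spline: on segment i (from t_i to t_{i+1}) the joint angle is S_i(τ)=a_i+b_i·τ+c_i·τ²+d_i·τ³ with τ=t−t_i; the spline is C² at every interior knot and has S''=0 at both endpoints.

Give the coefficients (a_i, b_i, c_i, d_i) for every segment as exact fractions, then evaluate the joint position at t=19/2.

Δ: Δ0=4, Δ1=-7/2, Δ2=1/2, Δ3=4/3, Δ4=-4
row 1: diag=6, rhs=-45; c'=1/3, d'=-15/2
row 2: denom=8−2·1/3=22/3; d'=(24−2·-15/2)/(22/3)=117/22
row 3: denom=10−2·3/11=104/11; d'=(5−2·117/22)/(104/11)=-31/52
row 4: denom=10−3·33/104=941/104; d'=(-32−3·-31/52)/(941/104)=-3142/941
back: M4=-3142/941
back: M3=-31/52−33/104·-3142/941=436/941
back: M2=117/22−3/11·436/941=9771/1882
back: M1=-15/2−1/3·9771/1882=-8686/941
M: M0=0, M1=-8686/941, M2=9771/1882, M3=436/941, M4=-3142/941, M5=0
seg 0: a=1, c=M0/2=0, d=(M1−M0)/(6·1)=-4343/2823, b=Δ0−h0·(2M0+M1)/6=15635/2823
seg 1: a=5, c=M1/2=-4343/941, d=(M2−M1)/(6·2)=27143/22584, b=Δ1−h1·(2M1+M2)/6=2606/2823
seg 2: a=-2, c=M2/2=9771/3764, d=(M3−M2)/(6·2)=-8899/22584, b=Δ2−h2·(2M2+M3)/6=-17591/5646
seg 3: a=-1, c=M3/2=218/941, d=(M4−M3)/(6·3)=-1789/8469, b=Δ3−h3·(2M3+M4)/6=7169/2823
seg 4: a=3, c=M4/2=-1571/941, d=(M5−M4)/(6·2)=1571/5646, b=Δ4−h4·(2M4+M5)/6=-5008/2823
t_q=19/2 → seg 4, τ=3/2; S=3+-5008/2823·τ+-1571/941·τ²+1571/5646·τ³=-37313/15056

  seg 0: a=1 b=15635/2823 c=0 d=-4343/2823
  seg 1: a=5 b=2606/2823 c=-4343/941 d=27143/22584
  seg 2: a=-2 b=-17591/5646 c=9771/3764 d=-8899/22584
  seg 3: a=-1 b=7169/2823 c=218/941 d=-1789/8469
  seg 4: a=3 b=-5008/2823 c=-1571/941 d=1571/5646
S(19/2) = -37313/15056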